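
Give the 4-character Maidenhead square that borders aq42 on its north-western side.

Longitude square 4; −1 → 3.
Latitude square 2; +1 → 3.

AQ33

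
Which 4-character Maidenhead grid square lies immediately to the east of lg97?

MG07

Longitude square 9; +1 → 10, wraps to 0, carry into field.
Longitude field L = 11; +1 → 12 = M.
The latitude characters are unchanged.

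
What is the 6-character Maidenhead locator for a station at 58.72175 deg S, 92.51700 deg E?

Add 180° to longitude and 90° to latitude: 272.5170, 31.2782.
Field: lon ⌊272.5170/20⌋ = 13 → N; lat ⌊31.2782/10⌋ = 3 → D.
Square: lon ⌊12.5170/2⌋ = 6; lat ⌊1.2782/1⌋ = 1.
Subsquare: lon ⌊0.5170/0.0833333⌋ = 6 → g; lat ⌊0.2782/0.0416667⌋ = 6 → g.

ND61gg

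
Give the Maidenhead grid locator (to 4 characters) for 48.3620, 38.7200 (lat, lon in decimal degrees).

KN98

Shift to the Maidenhead origin (180°W, 90°S): lon 218.72, lat 138.36.
Field: 218.72/20 → 10 → K, 138.36/10 → 13 → N; chars KN.
Square: 18.72/2 → 9, 8.36/1 → 8; chars 98.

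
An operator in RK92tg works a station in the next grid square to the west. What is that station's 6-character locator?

RK92sg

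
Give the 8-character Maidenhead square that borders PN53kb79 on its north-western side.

PN53kc60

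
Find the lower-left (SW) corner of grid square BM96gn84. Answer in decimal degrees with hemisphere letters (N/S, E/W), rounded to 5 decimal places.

Field B=1, M=12: +1·20° lon, +12·10° lat → SW at lon -160°, lat 30°.
Square 9, 6: +9·2° lon, +6·1° lat → SW at lon -142°, lat 36°.
Subsquare g=6, n=13: +6·0.0833333° lon, +13·0.0416667° lat → SW at lon -141.5°, lat 36.5417°.
Extended square 8, 4: +8·0.00833333° lon, +4·0.00416667° lat → SW at lon -141.433°, lat 36.5583°.
latitude 36.55833° N, longitude 141.43333° W.

36.55833° N, 141.43333° W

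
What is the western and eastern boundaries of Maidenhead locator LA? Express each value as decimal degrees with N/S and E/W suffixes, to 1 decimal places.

40.0° E, 60.0° E

Field L=11, A=0: +11·20° lon, +0·10° lat → SW at lon 40°, lat -90°.
Cell spans 20° lon × 10° lat.
west 40.0° E, east 60.0° E.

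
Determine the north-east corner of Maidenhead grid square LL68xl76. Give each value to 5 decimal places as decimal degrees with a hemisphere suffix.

Field L=11, L=11: +11·20° lon, +11·10° lat → SW at lon 40°, lat 20°.
Square 6, 8: +6·2° lon, +8·1° lat → SW at lon 52°, lat 28°.
Subsquare x=23, l=11: +23·0.0833333° lon, +11·0.0416667° lat → SW at lon 53.9167°, lat 28.4583°.
Extended square 7, 6: +7·0.00833333° lon, +6·0.00416667° lat → SW at lon 53.975°, lat 28.4833°.
Cell spans 0.00833333° lon × 0.00416667° lat. NE corner is SW corner plus one full cell.
latitude 28.48750° N, longitude 53.98333° E.

28.48750° N, 53.98333° E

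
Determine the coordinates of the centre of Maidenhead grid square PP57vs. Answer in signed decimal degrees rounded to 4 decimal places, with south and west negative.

67.7708, 131.7917

Field P=15, P=15: +15·20° lon, +15·10° lat → SW at lon 120°, lat 60°.
Square 5, 7: +5·2° lon, +7·1° lat → SW at lon 130°, lat 67°.
Subsquare v=21, s=18: +21·0.0833333° lon, +18·0.0416667° lat → SW at lon 131.75°, lat 67.75°.
Cell spans 0.0833333° lon × 0.0416667° lat. Centre is SW corner plus half of each.
latitude 67.7708, longitude 131.7917.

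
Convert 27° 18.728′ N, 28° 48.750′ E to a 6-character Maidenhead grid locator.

Add 180° to longitude and 90° to latitude: 208.8125, 117.3121.
Field: lon ⌊208.8125/20⌋ = 10 → K; lat ⌊117.3121/10⌋ = 11 → L.
Square: lon ⌊8.8125/2⌋ = 4; lat ⌊7.3121/1⌋ = 7.
Subsquare: lon ⌊0.8125/0.0833333⌋ = 9 → j; lat ⌊0.3121/0.0416667⌋ = 7 → h.

KL47jh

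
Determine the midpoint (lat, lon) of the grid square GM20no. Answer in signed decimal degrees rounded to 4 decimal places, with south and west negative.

30.6042, -54.8750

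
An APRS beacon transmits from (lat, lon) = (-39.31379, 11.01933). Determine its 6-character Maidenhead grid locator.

JF50mq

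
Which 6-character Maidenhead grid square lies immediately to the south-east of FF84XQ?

Longitude subsquare x = 23; +1 → 24, wraps to 0 = a, carry into square.
Longitude square 8; +1 → 9.
Latitude subsquare q = 16; −1 → 15 = p.

FF94ap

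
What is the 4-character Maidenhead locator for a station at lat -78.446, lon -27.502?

Add 180° to longitude and 90° to latitude: 152.50, 11.55.
Field (20°×10°, letters A–R): 152.50/20 → 7 → H, 11.55/10 → 1 → B; chars HB.
Square (2°×1°, digits 0–9): 12.50/2 → 6, 1.55/1 → 1; chars 61.

HB61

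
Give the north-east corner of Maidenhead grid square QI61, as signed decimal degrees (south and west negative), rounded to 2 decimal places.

-8.00, 154.00

Field Q=16, I=8: +16·20° lon, +8·10° lat → SW at lon 140°, lat -10°.
Square 6, 1: +6·2° lon, +1·1° lat → SW at lon 152°, lat -9°.
Cell spans 2° lon × 1° lat. NE corner is SW corner plus one full cell.
latitude -8.00, longitude 154.00.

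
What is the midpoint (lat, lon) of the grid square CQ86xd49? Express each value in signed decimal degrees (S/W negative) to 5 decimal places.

76.16458, -122.04583

Field C=2, Q=16: +2·20° lon, +16·10° lat → SW at lon -140°, lat 70°.
Square 8, 6: +8·2° lon, +6·1° lat → SW at lon -124°, lat 76°.
Subsquare x=23, d=3: +23·0.0833333° lon, +3·0.0416667° lat → SW at lon -122.083°, lat 76.125°.
Extended square 4, 9: +4·0.00833333° lon, +9·0.00416667° lat → SW at lon -122.05°, lat 76.1625°.
Cell spans 0.00833333° lon × 0.00416667° lat. Centre is SW corner plus half of each.
latitude 76.16458, longitude -122.04583.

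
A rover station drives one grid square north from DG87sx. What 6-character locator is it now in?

Latitude subsquare x = 23; +1 → 24, wraps to 0 = a, carry into square.
Latitude square 7; +1 → 8.
The longitude characters are unchanged.

DG88sa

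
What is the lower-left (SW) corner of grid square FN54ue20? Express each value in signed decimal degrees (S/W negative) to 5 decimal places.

Field F=5, N=13: +5·20° lon, +13·10° lat → SW at lon -80°, lat 40°.
Square 5, 4: +5·2° lon, +4·1° lat → SW at lon -70°, lat 44°.
Subsquare u=20, e=4: +20·0.0833333° lon, +4·0.0416667° lat → SW at lon -68.3333°, lat 44.1667°.
Extended square 2, 0: +2·0.00833333° lon, +0·0.00416667° lat → SW at lon -68.3167°, lat 44.1667°.
latitude 44.16667, longitude -68.31667.

44.16667, -68.31667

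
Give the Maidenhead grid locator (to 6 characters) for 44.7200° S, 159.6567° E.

QE95tg

Offset from 180°W / 90°S: lon 339.6567°, lat 45.2800°.
Field: 339.6567/20 → 16 → Q, 45.2800/10 → 4 → E; chars QE.
Square: 19.6567/2 → 9, 5.2800/1 → 5; chars 95.
Subsquare: 1.6567/0.0833333 → 19 → t, 0.2800/0.0416667 → 6 → g; chars tg.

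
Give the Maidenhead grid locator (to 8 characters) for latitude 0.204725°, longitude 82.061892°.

NJ10ae79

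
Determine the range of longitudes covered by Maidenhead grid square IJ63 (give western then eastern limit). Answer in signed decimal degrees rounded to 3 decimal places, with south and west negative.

-8.000, -6.000

Field I=8, J=9: +8·20° lon, +9·10° lat → SW at lon -20°, lat 0°.
Square 6, 3: +6·2° lon, +3·1° lat → SW at lon -8°, lat 3°.
Cell spans 2° lon × 1° lat.
west -8.000, east -6.000.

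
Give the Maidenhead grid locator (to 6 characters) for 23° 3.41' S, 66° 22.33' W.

FG66tw

Add 180° to longitude and 90° to latitude: 113.6278, 66.9432.
Field (20°×10°, letters A–R): 113.6278/20 → 5 → F, 66.9432/10 → 6 → G; chars FG.
Square (2°×1°, digits 0–9): 13.6278/2 → 6, 6.9432/1 → 6; chars 66.
Subsquare (5′×2.5′, letters a–x): 1.6278/0.0833333 → 19 → t, 0.9432/0.0416667 → 22 → w; chars tw.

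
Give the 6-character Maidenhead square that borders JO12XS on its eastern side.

JO22as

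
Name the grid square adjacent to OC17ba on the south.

Latitude subsquare a = 0; −1 → -1, wraps to 23 = x, carry into square.
Latitude square 7; −1 → 6.
The longitude characters are unchanged.

OC16bx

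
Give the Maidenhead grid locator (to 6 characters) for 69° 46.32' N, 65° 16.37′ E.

MP29ps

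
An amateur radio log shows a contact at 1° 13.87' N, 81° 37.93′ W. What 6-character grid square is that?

EJ91ef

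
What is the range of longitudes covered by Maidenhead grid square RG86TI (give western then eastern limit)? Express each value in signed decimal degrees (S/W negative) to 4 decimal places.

177.5833, 177.6667

Field R=17, G=6: +17·20° lon, +6·10° lat → SW at lon 160°, lat -30°.
Square 8, 6: +8·2° lon, +6·1° lat → SW at lon 176°, lat -24°.
Subsquare t=19, i=8: +19·0.0833333° lon, +8·0.0416667° lat → SW at lon 177.583°, lat -23.6667°.
Cell spans 0.0833333° lon × 0.0416667° lat.
west 177.5833, east 177.6667.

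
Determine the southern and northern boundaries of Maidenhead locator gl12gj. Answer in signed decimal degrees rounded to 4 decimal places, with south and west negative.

Field G=6, L=11: +6·20° lon, +11·10° lat → SW at lon -60°, lat 20°.
Square 1, 2: +1·2° lon, +2·1° lat → SW at lon -58°, lat 22°.
Subsquare g=6, j=9: +6·0.0833333° lon, +9·0.0416667° lat → SW at lon -57.5°, lat 22.375°.
Cell spans 0.0833333° lon × 0.0416667° lat.
south 22.3750, north 22.4167.

22.3750, 22.4167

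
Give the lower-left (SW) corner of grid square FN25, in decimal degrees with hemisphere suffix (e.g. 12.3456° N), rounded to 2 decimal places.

45.00° N, 76.00° W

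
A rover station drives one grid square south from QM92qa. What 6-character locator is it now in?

Latitude subsquare a = 0; −1 → -1, wraps to 23 = x, carry into square.
Latitude square 2; −1 → 1.
The longitude characters are unchanged.

QM91qx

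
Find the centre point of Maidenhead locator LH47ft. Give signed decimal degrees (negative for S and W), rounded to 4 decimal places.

-12.1875, 48.4583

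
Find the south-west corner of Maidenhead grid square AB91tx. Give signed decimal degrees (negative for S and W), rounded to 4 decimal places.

Field A=0, B=1: +0·20° lon, +1·10° lat → SW at lon -180°, lat -80°.
Square 9, 1: +9·2° lon, +1·1° lat → SW at lon -162°, lat -79°.
Subsquare t=19, x=23: +19·0.0833333° lon, +23·0.0416667° lat → SW at lon -160.417°, lat -78.0417°.
latitude -78.0417, longitude -160.4167.

-78.0417, -160.4167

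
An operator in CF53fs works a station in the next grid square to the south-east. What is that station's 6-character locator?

CF53gr

Longitude subsquare f = 5; +1 → 6 = g.
Latitude subsquare s = 18; −1 → 17 = r.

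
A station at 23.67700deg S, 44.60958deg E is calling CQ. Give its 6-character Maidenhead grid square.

Shift to the Maidenhead origin (180°W, 90°S): lon 224.6096, lat 66.3230.
Field (20°×10°, letters A–R): 224.6096/20 → 11 → L, 66.3230/10 → 6 → G; chars LG.
Square (2°×1°, digits 0–9): 4.6096/2 → 2, 6.3230/1 → 6; chars 26.
Subsquare (5′×2.5′, letters a–x): 0.6096/0.0833333 → 7 → h, 0.3230/0.0416667 → 7 → h; chars hh.

LG26hh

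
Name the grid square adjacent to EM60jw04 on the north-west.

EM60iw95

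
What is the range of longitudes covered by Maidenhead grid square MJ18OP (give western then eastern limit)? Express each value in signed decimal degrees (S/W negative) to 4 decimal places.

63.1667, 63.2500

Field M=12, J=9: +12·20° lon, +9·10° lat → SW at lon 60°, lat 0°.
Square 1, 8: +1·2° lon, +8·1° lat → SW at lon 62°, lat 8°.
Subsquare o=14, p=15: +14·0.0833333° lon, +15·0.0416667° lat → SW at lon 63.1667°, lat 8.625°.
Cell spans 0.0833333° lon × 0.0416667° lat.
west 63.1667, east 63.2500.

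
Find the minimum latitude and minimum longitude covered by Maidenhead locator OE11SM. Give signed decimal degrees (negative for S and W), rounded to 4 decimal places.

-48.5000, 103.5000

Field O=14, E=4: +14·20° lon, +4·10° lat → SW at lon 100°, lat -50°.
Square 1, 1: +1·2° lon, +1·1° lat → SW at lon 102°, lat -49°.
Subsquare s=18, m=12: +18·0.0833333° lon, +12·0.0416667° lat → SW at lon 103.5°, lat -48.5°.
latitude -48.5000, longitude 103.5000.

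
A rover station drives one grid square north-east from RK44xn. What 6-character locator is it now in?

Longitude subsquare x = 23; +1 → 24, wraps to 0 = a, carry into square.
Longitude square 4; +1 → 5.
Latitude subsquare n = 13; +1 → 14 = o.

RK54ao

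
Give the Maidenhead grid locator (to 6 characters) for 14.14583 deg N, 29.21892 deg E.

KK44od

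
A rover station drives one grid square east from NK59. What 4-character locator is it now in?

NK69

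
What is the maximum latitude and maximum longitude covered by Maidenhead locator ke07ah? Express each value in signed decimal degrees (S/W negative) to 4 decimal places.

Field K=10, E=4: +10·20° lon, +4·10° lat → SW at lon 20°, lat -50°.
Square 0, 7: +0·2° lon, +7·1° lat → SW at lon 20°, lat -43°.
Subsquare a=0, h=7: +0·0.0833333° lon, +7·0.0416667° lat → SW at lon 20°, lat -42.7083°.
Cell spans 0.0833333° lon × 0.0416667° lat. NE corner is SW corner plus one full cell.
latitude -42.6667, longitude 20.0833.

-42.6667, 20.0833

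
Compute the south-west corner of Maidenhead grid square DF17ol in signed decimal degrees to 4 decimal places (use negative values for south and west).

-32.5417, -116.8333

Field D=3, F=5: +3·20° lon, +5·10° lat → SW at lon -120°, lat -40°.
Square 1, 7: +1·2° lon, +7·1° lat → SW at lon -118°, lat -33°.
Subsquare o=14, l=11: +14·0.0833333° lon, +11·0.0416667° lat → SW at lon -116.833°, lat -32.5417°.
latitude -32.5417, longitude -116.8333.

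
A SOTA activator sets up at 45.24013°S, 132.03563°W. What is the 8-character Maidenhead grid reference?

CE34xs52

Offset from 180°W / 90°S: lon 47.96437°, lat 44.75987°.
Field: 47.96437/20 → 2 → C, 44.75987/10 → 4 → E; chars CE.
Square: 7.96437/2 → 3, 4.75987/1 → 4; chars 34.
Subsquare: 1.96437/0.0833333 → 23 → x, 0.75987/0.0416667 → 18 → s; chars xs.
Extended square: 0.04770/0.00833333 → 5, 0.00987/0.00416667 → 2; chars 52.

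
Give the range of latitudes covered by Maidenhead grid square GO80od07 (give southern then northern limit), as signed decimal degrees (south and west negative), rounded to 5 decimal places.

Field G=6, O=14: +6·20° lon, +14·10° lat → SW at lon -60°, lat 50°.
Square 8, 0: +8·2° lon, +0·1° lat → SW at lon -44°, lat 50°.
Subsquare o=14, d=3: +14·0.0833333° lon, +3·0.0416667° lat → SW at lon -42.8333°, lat 50.125°.
Extended square 0, 7: +0·0.00833333° lon, +7·0.00416667° lat → SW at lon -42.8333°, lat 50.1542°.
Cell spans 0.00833333° lon × 0.00416667° lat.
south 50.15417, north 50.15833.

50.15417, 50.15833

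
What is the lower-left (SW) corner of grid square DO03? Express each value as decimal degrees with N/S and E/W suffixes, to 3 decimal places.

Field D=3, O=14: +3·20° lon, +14·10° lat → SW at lon -120°, lat 50°.
Square 0, 3: +0·2° lon, +3·1° lat → SW at lon -120°, lat 53°.
latitude 53.000° N, longitude 120.000° W.

53.000° N, 120.000° W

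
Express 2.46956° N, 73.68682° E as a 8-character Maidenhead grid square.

MJ62ul22

Shift to the Maidenhead origin (180°W, 90°S): lon 253.68682, lat 92.46956.
Field: lon ⌊253.68682/20⌋ = 12 → M; lat ⌊92.46956/10⌋ = 9 → J.
Square: lon ⌊13.68682/2⌋ = 6; lat ⌊2.46956/1⌋ = 2.
Subsquare: lon ⌊1.68682/0.0833333⌋ = 20 → u; lat ⌊0.46956/0.0416667⌋ = 11 → l.
Extended square: lon ⌊0.02015/0.00833333⌋ = 2; lat ⌊0.01123/0.00416667⌋ = 2.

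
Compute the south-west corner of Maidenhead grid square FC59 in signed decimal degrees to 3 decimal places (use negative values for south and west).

-61.000, -70.000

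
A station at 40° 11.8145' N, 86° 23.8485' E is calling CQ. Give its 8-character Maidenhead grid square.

Shift to the Maidenhead origin (180°W, 90°S): lon 266.39747, lat 130.19691.
Field (20°×10°, letters A–R): 266.39747/20 → 13 → N, 130.19691/10 → 13 → N; chars NN.
Square (2°×1°, digits 0–9): 6.39747/2 → 3, 0.19691/1 → 0; chars 30.
Subsquare (5′×2.5′, letters a–x): 0.39747/0.0833333 → 4 → e, 0.19691/0.0416667 → 4 → e; chars ee.
Extended square (30″×15″, digits 0–9): 0.06414/0.00833333 → 7, 0.03024/0.00416667 → 7; chars 77.

NN30ee77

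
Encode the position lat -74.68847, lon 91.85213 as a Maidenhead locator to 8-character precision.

NB55wh24

Offset from 180°W / 90°S: lon 271.85213°, lat 15.31153°.
Field (20°×10°, letters A–R): 271.85213/20 → 13 → N, 15.31153/10 → 1 → B; chars NB.
Square (2°×1°, digits 0–9): 11.85213/2 → 5, 5.31153/1 → 5; chars 55.
Subsquare (5′×2.5′, letters a–x): 1.85213/0.0833333 → 22 → w, 0.31153/0.0416667 → 7 → h; chars wh.
Extended square (30″×15″, digits 0–9): 0.01880/0.00833333 → 2, 0.01986/0.00416667 → 4; chars 24.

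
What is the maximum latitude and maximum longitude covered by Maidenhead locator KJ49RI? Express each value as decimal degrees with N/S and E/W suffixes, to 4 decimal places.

Field K=10, J=9: +10·20° lon, +9·10° lat → SW at lon 20°, lat 0°.
Square 4, 9: +4·2° lon, +9·1° lat → SW at lon 28°, lat 9°.
Subsquare r=17, i=8: +17·0.0833333° lon, +8·0.0416667° lat → SW at lon 29.4167°, lat 9.33333°.
Cell spans 0.0833333° lon × 0.0416667° lat. NE corner is SW corner plus one full cell.
latitude 9.3750° N, longitude 29.5000° E.

9.3750° N, 29.5000° E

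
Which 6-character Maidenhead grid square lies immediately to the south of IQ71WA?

IQ70wx

Latitude subsquare a = 0; −1 → -1, wraps to 23 = x, carry into square.
Latitude square 1; −1 → 0.
The longitude characters are unchanged.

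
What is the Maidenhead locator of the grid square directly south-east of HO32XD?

Longitude subsquare x = 23; +1 → 24, wraps to 0 = a, carry into square.
Longitude square 3; +1 → 4.
Latitude subsquare d = 3; −1 → 2 = c.

HO42ac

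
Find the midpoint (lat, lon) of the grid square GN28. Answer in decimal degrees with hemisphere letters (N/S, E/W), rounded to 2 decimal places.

48.50° N, 55.00° W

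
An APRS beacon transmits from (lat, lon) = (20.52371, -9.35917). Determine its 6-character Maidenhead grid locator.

IL50hm

Offset from 180°W / 90°S: lon 170.6408°, lat 110.5237°.
Field: lon ⌊170.6408/20⌋ = 8 → I; lat ⌊110.5237/10⌋ = 11 → L.
Square: lon ⌊10.6408/2⌋ = 5; lat ⌊0.5237/1⌋ = 0.
Subsquare: lon ⌊0.6408/0.0833333⌋ = 7 → h; lat ⌊0.5237/0.0416667⌋ = 12 → m.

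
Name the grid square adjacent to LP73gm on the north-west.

LP73fn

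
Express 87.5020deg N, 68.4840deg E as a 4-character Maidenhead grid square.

MR47

Shift to the Maidenhead origin (180°W, 90°S): lon 248.48, lat 177.50.
Field: lon ⌊248.48/20⌋ = 12 → M; lat ⌊177.50/10⌋ = 17 → R.
Square: lon ⌊8.48/2⌋ = 4; lat ⌊7.50/1⌋ = 7.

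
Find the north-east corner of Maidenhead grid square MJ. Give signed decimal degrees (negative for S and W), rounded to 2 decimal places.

Field M=12, J=9: +12·20° lon, +9·10° lat → SW at lon 60°, lat 0°.
Cell spans 20° lon × 10° lat. NE corner is SW corner plus one full cell.
latitude 10.00, longitude 80.00.

10.00, 80.00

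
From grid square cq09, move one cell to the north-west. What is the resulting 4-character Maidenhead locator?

BR90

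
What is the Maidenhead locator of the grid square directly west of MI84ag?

MI74xg

Longitude subsquare a = 0; −1 → -1, wraps to 23 = x, carry into square.
Longitude square 8; −1 → 7.
The latitude characters are unchanged.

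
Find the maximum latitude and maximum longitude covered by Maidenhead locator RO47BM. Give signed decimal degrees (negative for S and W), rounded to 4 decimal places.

57.5417, 168.1667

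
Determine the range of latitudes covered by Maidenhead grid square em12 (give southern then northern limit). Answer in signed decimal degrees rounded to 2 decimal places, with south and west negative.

Field E=4, M=12: +4·20° lon, +12·10° lat → SW at lon -100°, lat 30°.
Square 1, 2: +1·2° lon, +2·1° lat → SW at lon -98°, lat 32°.
Cell spans 2° lon × 1° lat.
south 32.00, north 33.00.

32.00, 33.00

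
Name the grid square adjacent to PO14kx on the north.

Latitude subsquare x = 23; +1 → 24, wraps to 0 = a, carry into square.
Latitude square 4; +1 → 5.
The longitude characters are unchanged.

PO15ka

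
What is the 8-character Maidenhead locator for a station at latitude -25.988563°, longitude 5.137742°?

JG24na62

Add 180° to longitude and 90° to latitude: 185.13774, 64.01144.
Field (20°×10°, letters A–R): 185.13774/20 → 9 → J, 64.01144/10 → 6 → G; chars JG.
Square (2°×1°, digits 0–9): 5.13774/2 → 2, 4.01144/1 → 4; chars 24.
Subsquare (5′×2.5′, letters a–x): 1.13774/0.0833333 → 13 → n, 0.01144/0.0416667 → 0 → a; chars na.
Extended square (30″×15″, digits 0–9): 0.05441/0.00833333 → 6, 0.01144/0.00416667 → 2; chars 62.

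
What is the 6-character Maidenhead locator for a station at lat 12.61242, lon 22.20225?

Shift to the Maidenhead origin (180°W, 90°S): lon 202.2022, lat 102.6124.
Field (20°×10°, letters A–R): lon ⌊202.2022/20⌋ = 10 → K; lat ⌊102.6124/10⌋ = 10 → K.
Square (2°×1°, digits 0–9): lon ⌊2.2022/2⌋ = 1; lat ⌊2.6124/1⌋ = 2.
Subsquare (5′×2.5′, letters a–x): lon ⌊0.2022/0.0833333⌋ = 2 → c; lat ⌊0.6124/0.0416667⌋ = 14 → o.

KK12co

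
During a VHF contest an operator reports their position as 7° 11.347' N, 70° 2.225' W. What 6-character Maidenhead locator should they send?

FJ47xe

Add 180° to longitude and 90° to latitude: 109.9629, 97.1891.
Field: 109.9629/20 → 5 → F, 97.1891/10 → 9 → J; chars FJ.
Square: 9.9629/2 → 4, 7.1891/1 → 7; chars 47.
Subsquare: 1.9629/0.0833333 → 23 → x, 0.1891/0.0416667 → 4 → e; chars xe.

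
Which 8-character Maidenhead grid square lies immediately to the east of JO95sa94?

Longitude extended square 9; +1 → 10, wraps to 0, carry into subsquare.
Longitude subsquare s = 18; +1 → 19 = t.
The latitude characters are unchanged.

JO95ta04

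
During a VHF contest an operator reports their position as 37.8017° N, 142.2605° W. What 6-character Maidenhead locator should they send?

BM87ut

Shift to the Maidenhead origin (180°W, 90°S): lon 37.7395, lat 127.8017.
Field: lon ⌊37.7395/20⌋ = 1 → B; lat ⌊127.8017/10⌋ = 12 → M.
Square: lon ⌊17.7395/2⌋ = 8; lat ⌊7.8017/1⌋ = 7.
Subsquare: lon ⌊1.7395/0.0833333⌋ = 20 → u; lat ⌊0.8017/0.0416667⌋ = 19 → t.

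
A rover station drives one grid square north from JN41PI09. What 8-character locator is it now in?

JN41pj00

Latitude extended square 9; +1 → 10, wraps to 0, carry into subsquare.
Latitude subsquare i = 8; +1 → 9 = j.
The longitude characters are unchanged.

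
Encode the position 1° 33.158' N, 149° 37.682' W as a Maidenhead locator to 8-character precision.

BJ51en42

Shift to the Maidenhead origin (180°W, 90°S): lon 30.37197, lat 91.55263.
Field: 30.37197/20 → 1 → B, 91.55263/10 → 9 → J; chars BJ.
Square: 10.37197/2 → 5, 1.55263/1 → 1; chars 51.
Subsquare: 0.37197/0.0833333 → 4 → e, 0.55263/0.0416667 → 13 → n; chars en.
Extended square: 0.03863/0.00833333 → 4, 0.01097/0.00416667 → 2; chars 42.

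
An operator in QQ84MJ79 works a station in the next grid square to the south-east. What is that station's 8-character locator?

QQ84mj88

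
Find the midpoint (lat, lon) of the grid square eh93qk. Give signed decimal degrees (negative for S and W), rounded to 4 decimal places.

Field E=4, H=7: +4·20° lon, +7·10° lat → SW at lon -100°, lat -20°.
Square 9, 3: +9·2° lon, +3·1° lat → SW at lon -82°, lat -17°.
Subsquare q=16, k=10: +16·0.0833333° lon, +10·0.0416667° lat → SW at lon -80.6667°, lat -16.5833°.
Cell spans 0.0833333° lon × 0.0416667° lat. Centre is SW corner plus half of each.
latitude -16.5625, longitude -80.6250.

-16.5625, -80.6250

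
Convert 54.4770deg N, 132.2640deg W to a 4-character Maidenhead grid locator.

CO34

Add 180° to longitude and 90° to latitude: 47.74, 144.48.
Field: lon ⌊47.74/20⌋ = 2 → C; lat ⌊144.48/10⌋ = 14 → O.
Square: lon ⌊7.74/2⌋ = 3; lat ⌊4.48/1⌋ = 4.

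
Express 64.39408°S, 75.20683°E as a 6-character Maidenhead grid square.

MC75oo

Add 180° to longitude and 90° to latitude: 255.2068, 25.6059.
Field (20°×10°, letters A–R): 255.2068/20 → 12 → M, 25.6059/10 → 2 → C; chars MC.
Square (2°×1°, digits 0–9): 15.2068/2 → 7, 5.6059/1 → 5; chars 75.
Subsquare (5′×2.5′, letters a–x): 1.2068/0.0833333 → 14 → o, 0.6059/0.0416667 → 14 → o; chars oo.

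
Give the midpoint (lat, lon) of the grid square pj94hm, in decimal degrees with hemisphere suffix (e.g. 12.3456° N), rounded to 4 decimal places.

4.5208° N, 138.6250° E

Field P=15, J=9: +15·20° lon, +9·10° lat → SW at lon 120°, lat 0°.
Square 9, 4: +9·2° lon, +4·1° lat → SW at lon 138°, lat 4°.
Subsquare h=7, m=12: +7·0.0833333° lon, +12·0.0416667° lat → SW at lon 138.583°, lat 4.5°.
Cell spans 0.0833333° lon × 0.0416667° lat. Centre is SW corner plus half of each.
latitude 4.5208° N, longitude 138.6250° E.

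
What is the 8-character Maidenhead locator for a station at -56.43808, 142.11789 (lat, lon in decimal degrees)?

Add 180° to longitude and 90° to latitude: 322.11789, 33.56192.
Field: lon ⌊322.11789/20⌋ = 16 → Q; lat ⌊33.56192/10⌋ = 3 → D.
Square: lon ⌊2.11789/2⌋ = 1; lat ⌊3.56192/1⌋ = 3.
Subsquare: lon ⌊0.11789/0.0833333⌋ = 1 → b; lat ⌊0.56192/0.0416667⌋ = 13 → n.
Extended square: lon ⌊0.03456/0.00833333⌋ = 4; lat ⌊0.02025/0.00416667⌋ = 4.

QD13bn44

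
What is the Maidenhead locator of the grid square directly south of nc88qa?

NC87qx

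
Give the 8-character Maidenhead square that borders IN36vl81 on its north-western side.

IN36vl72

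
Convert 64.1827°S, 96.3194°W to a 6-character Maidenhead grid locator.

EC15ut

Offset from 180°W / 90°S: lon 83.6806°, lat 25.8173°.
Field (20°×10°, letters A–R): lon ⌊83.6806/20⌋ = 4 → E; lat ⌊25.8173/10⌋ = 2 → C.
Square (2°×1°, digits 0–9): lon ⌊3.6806/2⌋ = 1; lat ⌊5.8173/1⌋ = 5.
Subsquare (5′×2.5′, letters a–x): lon ⌊1.6806/0.0833333⌋ = 20 → u; lat ⌊0.8173/0.0416667⌋ = 19 → t.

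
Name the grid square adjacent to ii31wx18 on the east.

Longitude extended square 1; +1 → 2.
The latitude characters are unchanged.

II31wx28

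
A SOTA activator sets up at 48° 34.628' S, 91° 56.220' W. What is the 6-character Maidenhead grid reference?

Shift to the Maidenhead origin (180°W, 90°S): lon 88.0630, lat 41.4229.
Field: lon ⌊88.0630/20⌋ = 4 → E; lat ⌊41.4229/10⌋ = 4 → E.
Square: lon ⌊8.0630/2⌋ = 4; lat ⌊1.4229/1⌋ = 1.
Subsquare: lon ⌊0.0630/0.0833333⌋ = 0 → a; lat ⌊0.4229/0.0416667⌋ = 10 → k.

EE41ak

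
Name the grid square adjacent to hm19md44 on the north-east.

HM19md55

Longitude extended square 4; +1 → 5.
Latitude extended square 4; +1 → 5.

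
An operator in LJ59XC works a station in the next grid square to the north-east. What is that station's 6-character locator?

LJ69ad

Longitude subsquare x = 23; +1 → 24, wraps to 0 = a, carry into square.
Longitude square 5; +1 → 6.
Latitude subsquare c = 2; +1 → 3 = d.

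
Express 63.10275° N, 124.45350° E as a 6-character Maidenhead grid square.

PP23fc

Offset from 180°W / 90°S: lon 304.4535°, lat 153.1028°.
Field (20°×10°, letters A–R): 304.4535/20 → 15 → P, 153.1028/10 → 15 → P; chars PP.
Square (2°×1°, digits 0–9): 4.4535/2 → 2, 3.1028/1 → 3; chars 23.
Subsquare (5′×2.5′, letters a–x): 0.4535/0.0833333 → 5 → f, 0.1028/0.0416667 → 2 → c; chars fc.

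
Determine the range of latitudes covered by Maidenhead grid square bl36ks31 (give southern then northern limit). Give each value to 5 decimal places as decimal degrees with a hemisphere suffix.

26.75417° N, 26.75833° N

Field B=1, L=11: +1·20° lon, +11·10° lat → SW at lon -160°, lat 20°.
Square 3, 6: +3·2° lon, +6·1° lat → SW at lon -154°, lat 26°.
Subsquare k=10, s=18: +10·0.0833333° lon, +18·0.0416667° lat → SW at lon -153.167°, lat 26.75°.
Extended square 3, 1: +3·0.00833333° lon, +1·0.00416667° lat → SW at lon -153.142°, lat 26.7542°.
Cell spans 0.00833333° lon × 0.00416667° lat.
south 26.75417° N, north 26.75833° N.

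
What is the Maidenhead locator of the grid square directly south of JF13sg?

JF13sf

Latitude subsquare g = 6; −1 → 5 = f.
The longitude characters are unchanged.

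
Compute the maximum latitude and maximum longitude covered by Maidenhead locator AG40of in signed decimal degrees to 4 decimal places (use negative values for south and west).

Field A=0, G=6: +0·20° lon, +6·10° lat → SW at lon -180°, lat -30°.
Square 4, 0: +4·2° lon, +0·1° lat → SW at lon -172°, lat -30°.
Subsquare o=14, f=5: +14·0.0833333° lon, +5·0.0416667° lat → SW at lon -170.833°, lat -29.7917°.
Cell spans 0.0833333° lon × 0.0416667° lat. NE corner is SW corner plus one full cell.
latitude -29.7500, longitude -170.7500.

-29.7500, -170.7500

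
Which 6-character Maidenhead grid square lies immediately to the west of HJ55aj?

HJ45xj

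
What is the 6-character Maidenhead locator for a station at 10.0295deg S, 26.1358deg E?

Offset from 180°W / 90°S: lon 206.1358°, lat 79.9705°.
Field: 206.1358/20 → 10 → K, 79.9705/10 → 7 → H; chars KH.
Square: 6.1358/2 → 3, 9.9705/1 → 9; chars 39.
Subsquare: 0.1358/0.0833333 → 1 → b, 0.9705/0.0416667 → 23 → x; chars bx.

KH39bx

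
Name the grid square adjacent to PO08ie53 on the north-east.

PO08ie64

Longitude extended square 5; +1 → 6.
Latitude extended square 3; +1 → 4.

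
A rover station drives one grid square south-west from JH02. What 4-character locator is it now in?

IH91

Longitude square 0; −1 → -1, wraps to 9, carry into field.
Longitude field J = 9; −1 → 8 = I.
Latitude square 2; −1 → 1.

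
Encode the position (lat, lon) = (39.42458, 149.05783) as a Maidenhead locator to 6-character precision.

QM49mk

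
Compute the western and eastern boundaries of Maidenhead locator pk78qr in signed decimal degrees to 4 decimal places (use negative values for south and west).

135.3333, 135.4167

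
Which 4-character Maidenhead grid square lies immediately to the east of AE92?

BE02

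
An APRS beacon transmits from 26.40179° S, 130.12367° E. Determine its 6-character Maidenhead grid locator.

PG53bo

Offset from 180°W / 90°S: lon 310.1237°, lat 63.5982°.
Field (20°×10°, letters A–R): 310.1237/20 → 15 → P, 63.5982/10 → 6 → G; chars PG.
Square (2°×1°, digits 0–9): 10.1237/2 → 5, 3.5982/1 → 3; chars 53.
Subsquare (5′×2.5′, letters a–x): 0.1237/0.0833333 → 1 → b, 0.5982/0.0416667 → 14 → o; chars bo.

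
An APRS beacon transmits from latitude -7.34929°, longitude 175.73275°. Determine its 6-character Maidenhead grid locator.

Offset from 180°W / 90°S: lon 355.7328°, lat 82.6507°.
Field: 355.7328/20 → 17 → R, 82.6507/10 → 8 → I; chars RI.
Square: 15.7328/2 → 7, 2.6507/1 → 2; chars 72.
Subsquare: 1.7328/0.0833333 → 20 → u, 0.6507/0.0416667 → 15 → p; chars up.

RI72up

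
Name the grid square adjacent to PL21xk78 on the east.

Longitude extended square 7; +1 → 8.
The latitude characters are unchanged.

PL21xk88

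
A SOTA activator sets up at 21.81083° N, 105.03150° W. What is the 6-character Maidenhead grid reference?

DL71lt

Add 180° to longitude and 90° to latitude: 74.9685, 111.8108.
Field: lon ⌊74.9685/20⌋ = 3 → D; lat ⌊111.8108/10⌋ = 11 → L.
Square: lon ⌊14.9685/2⌋ = 7; lat ⌊1.8108/1⌋ = 1.
Subsquare: lon ⌊0.9685/0.0833333⌋ = 11 → l; lat ⌊0.8108/0.0416667⌋ = 19 → t.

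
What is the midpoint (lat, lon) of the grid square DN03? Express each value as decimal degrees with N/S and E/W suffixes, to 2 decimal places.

43.50° N, 119.00° W

Field D=3, N=13: +3·20° lon, +13·10° lat → SW at lon -120°, lat 40°.
Square 0, 3: +0·2° lon, +3·1° lat → SW at lon -120°, lat 43°.
Cell spans 2° lon × 1° lat. Centre is SW corner plus half of each.
latitude 43.50° N, longitude 119.00° W.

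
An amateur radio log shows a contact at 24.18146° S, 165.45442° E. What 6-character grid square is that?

Add 180° to longitude and 90° to latitude: 345.4544, 65.8185.
Field: 345.4544/20 → 17 → R, 65.8185/10 → 6 → G; chars RG.
Square: 5.4544/2 → 2, 5.8185/1 → 5; chars 25.
Subsquare: 1.4544/0.0833333 → 17 → r, 0.8185/0.0416667 → 19 → t; chars rt.

RG25rt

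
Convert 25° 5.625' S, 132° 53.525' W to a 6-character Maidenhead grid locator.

Offset from 180°W / 90°S: lon 47.1079°, lat 64.9062°.
Field: lon ⌊47.1079/20⌋ = 2 → C; lat ⌊64.9062/10⌋ = 6 → G.
Square: lon ⌊7.1079/2⌋ = 3; lat ⌊4.9062/1⌋ = 4.
Subsquare: lon ⌊1.1079/0.0833333⌋ = 13 → n; lat ⌊0.9062/0.0416667⌋ = 21 → v.

CG34nv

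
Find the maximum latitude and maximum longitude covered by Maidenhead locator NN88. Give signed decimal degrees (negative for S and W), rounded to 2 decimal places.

49.00, 98.00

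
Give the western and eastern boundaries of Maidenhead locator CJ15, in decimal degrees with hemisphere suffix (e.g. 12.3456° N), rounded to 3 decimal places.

Field C=2, J=9: +2·20° lon, +9·10° lat → SW at lon -140°, lat 0°.
Square 1, 5: +1·2° lon, +5·1° lat → SW at lon -138°, lat 5°.
Cell spans 2° lon × 1° lat.
west 138.000° W, east 136.000° W.

138.000° W, 136.000° W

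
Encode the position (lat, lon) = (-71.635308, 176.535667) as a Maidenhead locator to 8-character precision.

RB88gi47

Offset from 180°W / 90°S: lon 356.53567°, lat 18.36469°.
Field: lon ⌊356.53567/20⌋ = 17 → R; lat ⌊18.36469/10⌋ = 1 → B.
Square: lon ⌊16.53567/2⌋ = 8; lat ⌊8.36469/1⌋ = 8.
Subsquare: lon ⌊0.53567/0.0833333⌋ = 6 → g; lat ⌊0.36469/0.0416667⌋ = 8 → i.
Extended square: lon ⌊0.03567/0.00833333⌋ = 4; lat ⌊0.03136/0.00416667⌋ = 7.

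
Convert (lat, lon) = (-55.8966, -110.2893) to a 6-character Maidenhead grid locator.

DD44uc

Shift to the Maidenhead origin (180°W, 90°S): lon 69.7107, lat 34.1034.
Field: lon ⌊69.7107/20⌋ = 3 → D; lat ⌊34.1034/10⌋ = 3 → D.
Square: lon ⌊9.7107/2⌋ = 4; lat ⌊4.1034/1⌋ = 4.
Subsquare: lon ⌊1.7107/0.0833333⌋ = 20 → u; lat ⌊0.1034/0.0416667⌋ = 2 → c.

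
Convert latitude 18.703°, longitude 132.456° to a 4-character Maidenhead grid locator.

PK68

Add 180° to longitude and 90° to latitude: 312.46, 108.70.
Field (20°×10°, letters A–R): lon ⌊312.46/20⌋ = 15 → P; lat ⌊108.70/10⌋ = 10 → K.
Square (2°×1°, digits 0–9): lon ⌊12.46/2⌋ = 6; lat ⌊8.70/1⌋ = 8.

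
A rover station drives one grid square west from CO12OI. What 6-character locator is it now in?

CO12ni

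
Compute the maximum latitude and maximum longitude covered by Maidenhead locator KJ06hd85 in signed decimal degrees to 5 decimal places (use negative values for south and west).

6.15000, 20.65833

Field K=10, J=9: +10·20° lon, +9·10° lat → SW at lon 20°, lat 0°.
Square 0, 6: +0·2° lon, +6·1° lat → SW at lon 20°, lat 6°.
Subsquare h=7, d=3: +7·0.0833333° lon, +3·0.0416667° lat → SW at lon 20.5833°, lat 6.125°.
Extended square 8, 5: +8·0.00833333° lon, +5·0.00416667° lat → SW at lon 20.65°, lat 6.14583°.
Cell spans 0.00833333° lon × 0.00416667° lat. NE corner is SW corner plus one full cell.
latitude 6.15000, longitude 20.65833.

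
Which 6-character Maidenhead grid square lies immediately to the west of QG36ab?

Longitude subsquare a = 0; −1 → -1, wraps to 23 = x, carry into square.
Longitude square 3; −1 → 2.
The latitude characters are unchanged.

QG26xb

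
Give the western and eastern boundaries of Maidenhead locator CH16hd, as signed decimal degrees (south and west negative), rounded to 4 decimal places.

-137.4167, -137.3333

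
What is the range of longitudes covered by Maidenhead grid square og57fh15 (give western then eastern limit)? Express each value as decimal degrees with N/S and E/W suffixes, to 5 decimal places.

110.42500° E, 110.43333° E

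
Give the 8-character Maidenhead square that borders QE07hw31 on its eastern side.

QE07hw41

Longitude extended square 3; +1 → 4.
The latitude characters are unchanged.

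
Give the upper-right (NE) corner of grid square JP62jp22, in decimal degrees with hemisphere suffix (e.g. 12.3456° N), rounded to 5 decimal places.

62.63750° N, 12.77500° E

Field J=9, P=15: +9·20° lon, +15·10° lat → SW at lon 0°, lat 60°.
Square 6, 2: +6·2° lon, +2·1° lat → SW at lon 12°, lat 62°.
Subsquare j=9, p=15: +9·0.0833333° lon, +15·0.0416667° lat → SW at lon 12.75°, lat 62.625°.
Extended square 2, 2: +2·0.00833333° lon, +2·0.00416667° lat → SW at lon 12.7667°, lat 62.6333°.
Cell spans 0.00833333° lon × 0.00416667° lat. NE corner is SW corner plus one full cell.
latitude 62.63750° N, longitude 12.77500° E.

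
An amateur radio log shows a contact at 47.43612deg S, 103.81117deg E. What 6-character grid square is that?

OE12vn

Add 180° to longitude and 90° to latitude: 283.8112, 42.5639.
Field: lon ⌊283.8112/20⌋ = 14 → O; lat ⌊42.5639/10⌋ = 4 → E.
Square: lon ⌊3.8112/2⌋ = 1; lat ⌊2.5639/1⌋ = 2.
Subsquare: lon ⌊1.8112/0.0833333⌋ = 21 → v; lat ⌊0.5639/0.0416667⌋ = 13 → n.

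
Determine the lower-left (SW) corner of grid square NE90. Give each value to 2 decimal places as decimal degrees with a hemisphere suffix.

Field N=13, E=4: +13·20° lon, +4·10° lat → SW at lon 80°, lat -50°.
Square 9, 0: +9·2° lon, +0·1° lat → SW at lon 98°, lat -50°.
latitude 50.00° S, longitude 98.00° E.

50.00° S, 98.00° E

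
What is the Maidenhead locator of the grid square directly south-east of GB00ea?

GA09fx

Longitude subsquare e = 4; +1 → 5 = f.
Latitude subsquare a = 0; −1 → -1, wraps to 23 = x, carry into square.
Latitude square 0; −1 → -1, wraps to 9, carry into field.
Latitude field B = 1; −1 → 0 = A.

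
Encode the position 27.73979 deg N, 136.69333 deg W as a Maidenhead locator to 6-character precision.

Offset from 180°W / 90°S: lon 43.3067°, lat 117.7398°.
Field: 43.3067/20 → 2 → C, 117.7398/10 → 11 → L; chars CL.
Square: 3.3067/2 → 1, 7.7398/1 → 7; chars 17.
Subsquare: 1.3067/0.0833333 → 15 → p, 0.7398/0.0416667 → 17 → r; chars pr.

CL17pr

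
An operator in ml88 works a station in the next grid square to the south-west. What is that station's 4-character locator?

Longitude square 8; −1 → 7.
Latitude square 8; −1 → 7.

ML77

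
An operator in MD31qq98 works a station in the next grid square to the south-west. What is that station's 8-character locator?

Longitude extended square 9; −1 → 8.
Latitude extended square 8; −1 → 7.

MD31qq87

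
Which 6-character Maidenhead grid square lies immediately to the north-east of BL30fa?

BL30gb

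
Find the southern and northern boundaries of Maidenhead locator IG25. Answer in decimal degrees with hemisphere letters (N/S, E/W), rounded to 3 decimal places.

25.000° S, 24.000° S

Field I=8, G=6: +8·20° lon, +6·10° lat → SW at lon -20°, lat -30°.
Square 2, 5: +2·2° lon, +5·1° lat → SW at lon -16°, lat -25°.
Cell spans 2° lon × 1° lat.
south 25.000° S, north 24.000° S.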